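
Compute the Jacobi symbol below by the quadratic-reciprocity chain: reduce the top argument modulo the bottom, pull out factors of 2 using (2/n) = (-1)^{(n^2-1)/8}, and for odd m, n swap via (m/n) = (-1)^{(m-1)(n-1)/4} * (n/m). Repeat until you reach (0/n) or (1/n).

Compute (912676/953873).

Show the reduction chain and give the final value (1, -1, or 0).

-1

912676 = 2^2·228169; (2/953873) = +1 since 953873 mod 8 = 1, so (912676/953873) = (+1)^2·(228169/953873); sign now +1
reciprocity: (228169/953873) = +1·(953873/228169) since 228169 mod 4 = 1, 953873 mod 4 = 1; sign now +1
(953873/228169) = (41197/228169)   [reduce mod 228169]
reciprocity: (41197/228169) = +1·(228169/41197) since 41197 mod 4 = 1, 228169 mod 4 = 1; sign now +1
(228169/41197) = (22184/41197)   [reduce mod 41197]
22184 = 2^3·2773; (2/41197) = -1 since 41197 mod 8 = 5, so (22184/41197) = (-1)^3·(2773/41197); sign now -1
reciprocity: (2773/41197) = +1·(41197/2773) since 2773 mod 4 = 1, 41197 mod 4 = 1; sign now -1
(41197/2773) = (2375/2773)   [reduce mod 2773]
reciprocity: (2375/2773) = +1·(2773/2375) since 2375 mod 4 = 3, 2773 mod 4 = 1; sign now -1
(2773/2375) = (398/2375)   [reduce mod 2375]
398 = 2^1·199; (2/2375) = +1 since 2375 mod 8 = 7, so (398/2375) = (+1)^1·(199/2375); sign now -1
reciprocity: (199/2375) = -1·(2375/199) since 199 mod 4 = 3, 2375 mod 4 = 3; sign now +1
(2375/199) = (186/199)   [reduce mod 199]
186 = 2^1·93; (2/199) = +1 since 199 mod 8 = 7, so (186/199) = (+1)^1·(93/199); sign now +1
reciprocity: (93/199) = +1·(199/93) since 93 mod 4 = 1, 199 mod 4 = 3; sign now +1
(199/93) = (13/93)   [reduce mod 93]
reciprocity: (13/93) = +1·(93/13) since 13 mod 4 = 1, 93 mod 4 = 1; sign now +1
(93/13) = (2/13)   [reduce mod 13]
2 = 2^1·1; (2/13) = -1 since 13 mod 8 = 5, so (2/13) = (-1)^1·(1/13); sign now -1
(1/13) = 1; final value = sign = -1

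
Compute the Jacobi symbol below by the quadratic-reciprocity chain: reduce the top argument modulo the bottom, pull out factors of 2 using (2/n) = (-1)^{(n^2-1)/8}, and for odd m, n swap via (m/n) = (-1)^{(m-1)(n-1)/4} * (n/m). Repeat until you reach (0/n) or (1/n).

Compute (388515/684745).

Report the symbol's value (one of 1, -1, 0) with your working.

flip (388515/684745) -> (684745/388515): both odd, 388515 mod 4 = 3, 684745 mod 4 = 1, so the flip contributes +1; sign now +1
(684745/388515): 684745 mod 388515 = 296230, so (684745/388515) = (296230/388515)
factor out 2^1: 296230 = 2^1·148115; with 388515 mod 8 = 3, (2/388515) = -1; sign now -1; continue with (148115/388515)
flip (148115/388515) -> (388515/148115): both odd, 148115 mod 4 = 3, 388515 mod 4 = 3, so the flip contributes -1; sign now +1
(388515/148115): 388515 mod 148115 = 92285, so (388515/148115) = (92285/148115)
flip (92285/148115) -> (148115/92285): both odd, 92285 mod 4 = 1, 148115 mod 4 = 3, so the flip contributes +1; sign now +1
(148115/92285): 148115 mod 92285 = 55830, so (148115/92285) = (55830/92285)
factor out 2^1: 55830 = 2^1·27915; with 92285 mod 8 = 5, (2/92285) = -1; sign now -1; continue with (27915/92285)
flip (27915/92285) -> (92285/27915): both odd, 27915 mod 4 = 3, 92285 mod 4 = 1, so the flip contributes +1; sign now -1
(92285/27915): 92285 mod 27915 = 8540, so (92285/27915) = (8540/27915)
factor out 2^2: 8540 = 2^2·2135; with 27915 mod 8 = 3, (2/27915) = -1; sign now -1; continue with (2135/27915)
flip (2135/27915) -> (27915/2135): both odd, 2135 mod 4 = 3, 27915 mod 4 = 3, so the flip contributes -1; sign now +1
(27915/2135): 27915 mod 2135 = 160, so (27915/2135) = (160/2135)
factor out 2^5: 160 = 2^5·5; with 2135 mod 8 = 7, (2/2135) = +1; sign now +1; continue with (5/2135)
flip (5/2135) -> (2135/5): both odd, 5 mod 4 = 1, 2135 mod 4 = 3, so the flip contributes +1; sign now +1
(2135/5): 2135 mod 5 = 0, so (2135/5) = (0/5)
reached (0/5); gcd(a, n) > 1, so (0/5) = 0 and the symbol is 0

0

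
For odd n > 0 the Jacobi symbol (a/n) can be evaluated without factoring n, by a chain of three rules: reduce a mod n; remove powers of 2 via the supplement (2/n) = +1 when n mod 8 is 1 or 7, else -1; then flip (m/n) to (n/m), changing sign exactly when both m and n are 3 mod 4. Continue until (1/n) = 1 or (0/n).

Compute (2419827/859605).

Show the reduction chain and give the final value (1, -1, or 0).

0

(2419827/859605): 2419827 mod 859605 = 700617, so (2419827/859605) = (700617/859605)
flip (700617/859605) -> (859605/700617): both odd, 700617 mod 4 = 1, 859605 mod 4 = 1, so the flip contributes +1; sign now +1
(859605/700617): 859605 mod 700617 = 158988, so (859605/700617) = (158988/700617)
factor out 2^2: 158988 = 2^2·39747; with 700617 mod 8 = 1, (2/700617) = +1; sign now +1; continue with (39747/700617)
flip (39747/700617) -> (700617/39747): both odd, 39747 mod 4 = 3, 700617 mod 4 = 1, so the flip contributes +1; sign now +1
(700617/39747): 700617 mod 39747 = 24918, so (700617/39747) = (24918/39747)
factor out 2^1: 24918 = 2^1·12459; with 39747 mod 8 = 3, (2/39747) = -1; sign now -1; continue with (12459/39747)
flip (12459/39747) -> (39747/12459): both odd, 12459 mod 4 = 3, 39747 mod 4 = 3, so the flip contributes -1; sign now +1
(39747/12459): 39747 mod 12459 = 2370, so (39747/12459) = (2370/12459)
factor out 2^1: 2370 = 2^1·1185; with 12459 mod 8 = 3, (2/12459) = -1; sign now -1; continue with (1185/12459)
flip (1185/12459) -> (12459/1185): both odd, 1185 mod 4 = 1, 12459 mod 4 = 3, so the flip contributes +1; sign now -1
(12459/1185): 12459 mod 1185 = 609, so (12459/1185) = (609/1185)
flip (609/1185) -> (1185/609): both odd, 609 mod 4 = 1, 1185 mod 4 = 1, so the flip contributes +1; sign now -1
(1185/609): 1185 mod 609 = 576, so (1185/609) = (576/609)
factor out 2^6: 576 = 2^6·9; with 609 mod 8 = 1, (2/609) = +1; sign now -1; continue with (9/609)
flip (9/609) -> (609/9): both odd, 9 mod 4 = 1, 609 mod 4 = 1, so the flip contributes +1; sign now -1
(609/9): 609 mod 9 = 6, so (609/9) = (6/9)
factor out 2^1: 6 = 2^1·3; with 9 mod 8 = 1, (2/9) = +1; sign now -1; continue with (3/9)
flip (3/9) -> (9/3): both odd, 3 mod 4 = 3, 9 mod 4 = 1, so the flip contributes +1; sign now -1
(9/3): 9 mod 3 = 0, so (9/3) = (0/3)
reached (0/3); gcd(a, n) > 1, so (0/3) = 0 and the symbol is 0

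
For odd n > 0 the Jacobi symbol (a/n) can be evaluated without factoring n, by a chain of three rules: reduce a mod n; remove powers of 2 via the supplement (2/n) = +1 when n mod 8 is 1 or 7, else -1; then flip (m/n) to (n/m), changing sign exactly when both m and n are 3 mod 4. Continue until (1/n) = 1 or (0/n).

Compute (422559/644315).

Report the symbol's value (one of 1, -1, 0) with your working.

reciprocity: (422559/644315) = -1·(644315/422559) since 422559 mod 4 = 3, 644315 mod 4 = 3; sign now -1
(644315/422559) = (221756/422559)   [reduce mod 422559]
221756 = 2^2·55439; (2/422559) = +1 since 422559 mod 8 = 7, so (221756/422559) = (+1)^2·(55439/422559); sign now -1
reciprocity: (55439/422559) = -1·(422559/55439) since 55439 mod 4 = 3, 422559 mod 4 = 3; sign now +1
(422559/55439) = (34486/55439)   [reduce mod 55439]
34486 = 2^1·17243; (2/55439) = +1 since 55439 mod 8 = 7, so (34486/55439) = (+1)^1·(17243/55439); sign now +1
reciprocity: (17243/55439) = -1·(55439/17243) since 17243 mod 4 = 3, 55439 mod 4 = 3; sign now -1
(55439/17243) = (3710/17243)   [reduce mod 17243]
3710 = 2^1·1855; (2/17243) = -1 since 17243 mod 8 = 3, so (3710/17243) = (-1)^1·(1855/17243); sign now +1
reciprocity: (1855/17243) = -1·(17243/1855) since 1855 mod 4 = 3, 17243 mod 4 = 3; sign now -1
(17243/1855) = (548/1855)   [reduce mod 1855]
548 = 2^2·137; (2/1855) = +1 since 1855 mod 8 = 7, so (548/1855) = (+1)^2·(137/1855); sign now -1
reciprocity: (137/1855) = +1·(1855/137) since 137 mod 4 = 1, 1855 mod 4 = 3; sign now -1
(1855/137) = (74/137)   [reduce mod 137]
74 = 2^1·37; (2/137) = +1 since 137 mod 8 = 1, so (74/137) = (+1)^1·(37/137); sign now -1
reciprocity: (37/137) = +1·(137/37) since 37 mod 4 = 1, 137 mod 4 = 1; sign now -1
(137/37) = (26/37)   [reduce mod 37]
26 = 2^1·13; (2/37) = -1 since 37 mod 8 = 5, so (26/37) = (-1)^1·(13/37); sign now +1
reciprocity: (13/37) = +1·(37/13) since 13 mod 4 = 1, 37 mod 4 = 1; sign now +1
(37/13) = (11/13)   [reduce mod 13]
reciprocity: (11/13) = +1·(13/11) since 11 mod 4 = 3, 13 mod 4 = 1; sign now +1
(13/11) = (2/11)   [reduce mod 11]
2 = 2^1·1; (2/11) = -1 since 11 mod 8 = 3, so (2/11) = (-1)^1·(1/11); sign now -1
(1/11) = 1; final value = sign = -1

-1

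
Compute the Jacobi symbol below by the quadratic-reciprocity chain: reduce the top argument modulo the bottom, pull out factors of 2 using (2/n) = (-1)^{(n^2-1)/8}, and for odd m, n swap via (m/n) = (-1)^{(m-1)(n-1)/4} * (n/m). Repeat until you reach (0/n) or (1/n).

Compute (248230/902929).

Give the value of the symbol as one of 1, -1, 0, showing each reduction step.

-1

248230 = 2^1·124115; (2/902929) = +1 since 902929 mod 8 = 1, so (248230/902929) = (+1)^1·(124115/902929); sign now +1
reciprocity: (124115/902929) = +1·(902929/124115) since 124115 mod 4 = 3, 902929 mod 4 = 1; sign now +1
(902929/124115) = (34124/124115)   [reduce mod 124115]
34124 = 2^2·8531; (2/124115) = -1 since 124115 mod 8 = 3, so (34124/124115) = (-1)^2·(8531/124115); sign now +1
reciprocity: (8531/124115) = -1·(124115/8531) since 8531 mod 4 = 3, 124115 mod 4 = 3; sign now -1
(124115/8531) = (4681/8531)   [reduce mod 8531]
reciprocity: (4681/8531) = +1·(8531/4681) since 4681 mod 4 = 1, 8531 mod 4 = 3; sign now -1
(8531/4681) = (3850/4681)   [reduce mod 4681]
3850 = 2^1·1925; (2/4681) = +1 since 4681 mod 8 = 1, so (3850/4681) = (+1)^1·(1925/4681); sign now -1
reciprocity: (1925/4681) = +1·(4681/1925) since 1925 mod 4 = 1, 4681 mod 4 = 1; sign now -1
(4681/1925) = (831/1925)   [reduce mod 1925]
reciprocity: (831/1925) = +1·(1925/831) since 831 mod 4 = 3, 1925 mod 4 = 1; sign now -1
(1925/831) = (263/831)   [reduce mod 831]
reciprocity: (263/831) = -1·(831/263) since 263 mod 4 = 3, 831 mod 4 = 3; sign now +1
(831/263) = (42/263)   [reduce mod 263]
42 = 2^1·21; (2/263) = +1 since 263 mod 8 = 7, so (42/263) = (+1)^1·(21/263); sign now +1
reciprocity: (21/263) = +1·(263/21) since 21 mod 4 = 1, 263 mod 4 = 3; sign now +1
(263/21) = (11/21)   [reduce mod 21]
reciprocity: (11/21) = +1·(21/11) since 11 mod 4 = 3, 21 mod 4 = 1; sign now +1
(21/11) = (10/11)   [reduce mod 11]
10 = 2^1·5; (2/11) = -1 since 11 mod 8 = 3, so (10/11) = (-1)^1·(5/11); sign now -1
reciprocity: (5/11) = +1·(11/5) since 5 mod 4 = 1, 11 mod 4 = 3; sign now -1
(11/5) = (1/5)   [reduce mod 5]
(1/5) = 1; final value = sign = -1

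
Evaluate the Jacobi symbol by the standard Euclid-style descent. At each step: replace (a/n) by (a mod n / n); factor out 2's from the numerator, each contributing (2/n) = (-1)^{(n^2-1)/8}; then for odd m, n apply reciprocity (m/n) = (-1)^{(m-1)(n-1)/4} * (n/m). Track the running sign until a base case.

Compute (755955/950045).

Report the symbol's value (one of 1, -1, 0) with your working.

0

reciprocity: (755955/950045) = +1·(950045/755955) since 755955 mod 4 = 3, 950045 mod 4 = 1; sign now +1
(950045/755955) = (194090/755955)   [reduce mod 755955]
194090 = 2^1·97045; (2/755955) = -1 since 755955 mod 8 = 3, so (194090/755955) = (-1)^1·(97045/755955); sign now -1
reciprocity: (97045/755955) = +1·(755955/97045) since 97045 mod 4 = 1, 755955 mod 4 = 3; sign now -1
(755955/97045) = (76640/97045)   [reduce mod 97045]
76640 = 2^5·2395; (2/97045) = -1 since 97045 mod 8 = 5, so (76640/97045) = (-1)^5·(2395/97045); sign now +1
reciprocity: (2395/97045) = +1·(97045/2395) since 2395 mod 4 = 3, 97045 mod 4 = 1; sign now +1
(97045/2395) = (1245/2395)   [reduce mod 2395]
reciprocity: (1245/2395) = +1·(2395/1245) since 1245 mod 4 = 1, 2395 mod 4 = 3; sign now +1
(2395/1245) = (1150/1245)   [reduce mod 1245]
1150 = 2^1·575; (2/1245) = -1 since 1245 mod 8 = 5, so (1150/1245) = (-1)^1·(575/1245); sign now -1
reciprocity: (575/1245) = +1·(1245/575) since 575 mod 4 = 3, 1245 mod 4 = 1; sign now -1
(1245/575) = (95/575)   [reduce mod 575]
reciprocity: (95/575) = -1·(575/95) since 95 mod 4 = 3, 575 mod 4 = 3; sign now +1
(575/95) = (5/95)   [reduce mod 95]
reciprocity: (5/95) = +1·(95/5) since 5 mod 4 = 1, 95 mod 4 = 3; sign now +1
(95/5) = (0/5)   [reduce mod 5]
(0/5) = 0   [gcd(a, n) > 1]; final value = 0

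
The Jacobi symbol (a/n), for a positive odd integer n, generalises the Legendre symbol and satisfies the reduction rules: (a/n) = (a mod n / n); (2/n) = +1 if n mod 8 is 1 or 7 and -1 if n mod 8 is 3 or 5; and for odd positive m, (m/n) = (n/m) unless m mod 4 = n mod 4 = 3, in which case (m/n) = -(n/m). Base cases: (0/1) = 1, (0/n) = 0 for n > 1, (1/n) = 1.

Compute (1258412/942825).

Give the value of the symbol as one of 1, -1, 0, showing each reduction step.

(1258412/942825) = (315587/942825)   [reduce mod 942825]
reciprocity: (315587/942825) = +1·(942825/315587) since 315587 mod 4 = 3, 942825 mod 4 = 1; sign now +1
(942825/315587) = (311651/315587)   [reduce mod 315587]
reciprocity: (311651/315587) = -1·(315587/311651) since 311651 mod 4 = 3, 315587 mod 4 = 3; sign now -1
(315587/311651) = (3936/311651)   [reduce mod 311651]
3936 = 2^5·123; (2/311651) = -1 since 311651 mod 8 = 3, so (3936/311651) = (-1)^5·(123/311651); sign now +1
reciprocity: (123/311651) = -1·(311651/123) since 123 mod 4 = 3, 311651 mod 4 = 3; sign now -1
(311651/123) = (92/123)   [reduce mod 123]
92 = 2^2·23; (2/123) = -1 since 123 mod 8 = 3, so (92/123) = (-1)^2·(23/123); sign now -1
reciprocity: (23/123) = -1·(123/23) since 23 mod 4 = 3, 123 mod 4 = 3; sign now +1
(123/23) = (8/23)   [reduce mod 23]
8 = 2^3·1; (2/23) = +1 since 23 mod 8 = 7, so (8/23) = (+1)^3·(1/23); sign now +1
(1/23) = 1; final value = sign = +1

1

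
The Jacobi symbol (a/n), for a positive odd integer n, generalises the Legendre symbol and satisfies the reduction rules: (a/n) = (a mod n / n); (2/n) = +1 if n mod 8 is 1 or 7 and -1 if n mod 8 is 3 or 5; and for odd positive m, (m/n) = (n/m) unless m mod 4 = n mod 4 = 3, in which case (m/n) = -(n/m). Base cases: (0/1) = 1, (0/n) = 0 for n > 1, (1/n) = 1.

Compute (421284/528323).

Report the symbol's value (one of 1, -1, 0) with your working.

1

421284 = 2^2·105321; (2/528323) = -1 since 528323 mod 8 = 3, so (421284/528323) = (-1)^2·(105321/528323); sign now +1
reciprocity: (105321/528323) = +1·(528323/105321) since 105321 mod 4 = 1, 528323 mod 4 = 3; sign now +1
(528323/105321) = (1718/105321)   [reduce mod 105321]
1718 = 2^1·859; (2/105321) = +1 since 105321 mod 8 = 1, so (1718/105321) = (+1)^1·(859/105321); sign now +1
reciprocity: (859/105321) = +1·(105321/859) since 859 mod 4 = 3, 105321 mod 4 = 1; sign now +1
(105321/859) = (523/859)   [reduce mod 859]
reciprocity: (523/859) = -1·(859/523) since 523 mod 4 = 3, 859 mod 4 = 3; sign now -1
(859/523) = (336/523)   [reduce mod 523]
336 = 2^4·21; (2/523) = -1 since 523 mod 8 = 3, so (336/523) = (-1)^4·(21/523); sign now -1
reciprocity: (21/523) = +1·(523/21) since 21 mod 4 = 1, 523 mod 4 = 3; sign now -1
(523/21) = (19/21)   [reduce mod 21]
reciprocity: (19/21) = +1·(21/19) since 19 mod 4 = 3, 21 mod 4 = 1; sign now -1
(21/19) = (2/19)   [reduce mod 19]
2 = 2^1·1; (2/19) = -1 since 19 mod 8 = 3, so (2/19) = (-1)^1·(1/19); sign now +1
(1/19) = 1; final value = sign = +1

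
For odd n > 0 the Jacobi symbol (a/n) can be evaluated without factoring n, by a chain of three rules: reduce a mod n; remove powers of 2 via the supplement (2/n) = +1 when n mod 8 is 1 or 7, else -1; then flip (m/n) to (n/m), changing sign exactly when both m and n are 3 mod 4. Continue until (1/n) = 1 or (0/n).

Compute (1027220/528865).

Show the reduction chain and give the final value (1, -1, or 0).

(1027220/528865): 1027220 mod 528865 = 498355, so (1027220/528865) = (498355/528865)
flip (498355/528865) -> (528865/498355): both odd, 498355 mod 4 = 3, 528865 mod 4 = 1, so the flip contributes +1; sign now +1
(528865/498355): 528865 mod 498355 = 30510, so (528865/498355) = (30510/498355)
factor out 2^1: 30510 = 2^1·15255; with 498355 mod 8 = 3, (2/498355) = -1; sign now -1; continue with (15255/498355)
flip (15255/498355) -> (498355/15255): both odd, 15255 mod 4 = 3, 498355 mod 4 = 3, so the flip contributes -1; sign now +1
(498355/15255): 498355 mod 15255 = 10195, so (498355/15255) = (10195/15255)
flip (10195/15255) -> (15255/10195): both odd, 10195 mod 4 = 3, 15255 mod 4 = 3, so the flip contributes -1; sign now -1
(15255/10195): 15255 mod 10195 = 5060, so (15255/10195) = (5060/10195)
factor out 2^2: 5060 = 2^2·1265; with 10195 mod 8 = 3, (2/10195) = -1; sign now -1; continue with (1265/10195)
flip (1265/10195) -> (10195/1265): both odd, 1265 mod 4 = 1, 10195 mod 4 = 3, so the flip contributes +1; sign now -1
(10195/1265): 10195 mod 1265 = 75, so (10195/1265) = (75/1265)
flip (75/1265) -> (1265/75): both odd, 75 mod 4 = 3, 1265 mod 4 = 1, so the flip contributes +1; sign now -1
(1265/75): 1265 mod 75 = 65, so (1265/75) = (65/75)
flip (65/75) -> (75/65): both odd, 65 mod 4 = 1, 75 mod 4 = 3, so the flip contributes +1; sign now -1
(75/65): 75 mod 65 = 10, so (75/65) = (10/65)
factor out 2^1: 10 = 2^1·5; with 65 mod 8 = 1, (2/65) = +1; sign now -1; continue with (5/65)
flip (5/65) -> (65/5): both odd, 5 mod 4 = 1, 65 mod 4 = 1, so the flip contributes +1; sign now -1
(65/5): 65 mod 5 = 0, so (65/5) = (0/5)
reached (0/5); gcd(a, n) > 1, so (0/5) = 0 and the symbol is 0

0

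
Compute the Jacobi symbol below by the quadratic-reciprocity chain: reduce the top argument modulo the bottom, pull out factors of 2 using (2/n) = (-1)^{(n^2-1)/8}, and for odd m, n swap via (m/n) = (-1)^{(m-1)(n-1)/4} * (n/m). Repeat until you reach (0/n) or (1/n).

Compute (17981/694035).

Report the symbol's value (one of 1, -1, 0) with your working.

reciprocity: (17981/694035) = +1·(694035/17981) since 17981 mod 4 = 1, 694035 mod 4 = 3; sign now +1
(694035/17981) = (10757/17981)   [reduce mod 17981]
reciprocity: (10757/17981) = +1·(17981/10757) since 10757 mod 4 = 1, 17981 mod 4 = 1; sign now +1
(17981/10757) = (7224/10757)   [reduce mod 10757]
7224 = 2^3·903; (2/10757) = -1 since 10757 mod 8 = 5, so (7224/10757) = (-1)^3·(903/10757); sign now -1
reciprocity: (903/10757) = +1·(10757/903) since 903 mod 4 = 3, 10757 mod 4 = 1; sign now -1
(10757/903) = (824/903)   [reduce mod 903]
824 = 2^3·103; (2/903) = +1 since 903 mod 8 = 7, so (824/903) = (+1)^3·(103/903); sign now -1
reciprocity: (103/903) = -1·(903/103) since 103 mod 4 = 3, 903 mod 4 = 3; sign now +1
(903/103) = (79/103)   [reduce mod 103]
reciprocity: (79/103) = -1·(103/79) since 79 mod 4 = 3, 103 mod 4 = 3; sign now -1
(103/79) = (24/79)   [reduce mod 79]
24 = 2^3·3; (2/79) = +1 since 79 mod 8 = 7, so (24/79) = (+1)^3·(3/79); sign now -1
reciprocity: (3/79) = -1·(79/3) since 3 mod 4 = 3, 79 mod 4 = 3; sign now +1
(79/3) = (1/3)   [reduce mod 3]
(1/3) = 1; final value = sign = +1

1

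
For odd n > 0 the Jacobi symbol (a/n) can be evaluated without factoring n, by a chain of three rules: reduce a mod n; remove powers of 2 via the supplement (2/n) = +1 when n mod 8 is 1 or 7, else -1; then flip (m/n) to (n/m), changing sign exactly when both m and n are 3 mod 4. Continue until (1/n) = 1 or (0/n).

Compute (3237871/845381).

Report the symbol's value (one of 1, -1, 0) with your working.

(3237871/845381): 3237871 mod 845381 = 701728, so (3237871/845381) = (701728/845381)
factor out 2^5: 701728 = 2^5·21929; with 845381 mod 8 = 5, (2/845381) = -1; sign now -1; continue with (21929/845381)
flip (21929/845381) -> (845381/21929): both odd, 21929 mod 4 = 1, 845381 mod 4 = 1, so the flip contributes +1; sign now -1
(845381/21929): 845381 mod 21929 = 12079, so (845381/21929) = (12079/21929)
flip (12079/21929) -> (21929/12079): both odd, 12079 mod 4 = 3, 21929 mod 4 = 1, so the flip contributes +1; sign now -1
(21929/12079): 21929 mod 12079 = 9850, so (21929/12079) = (9850/12079)
factor out 2^1: 9850 = 2^1·4925; with 12079 mod 8 = 7, (2/12079) = +1; sign now -1; continue with (4925/12079)
flip (4925/12079) -> (12079/4925): both odd, 4925 mod 4 = 1, 12079 mod 4 = 3, so the flip contributes +1; sign now -1
(12079/4925): 12079 mod 4925 = 2229, so (12079/4925) = (2229/4925)
flip (2229/4925) -> (4925/2229): both odd, 2229 mod 4 = 1, 4925 mod 4 = 1, so the flip contributes +1; sign now -1
(4925/2229): 4925 mod 2229 = 467, so (4925/2229) = (467/2229)
flip (467/2229) -> (2229/467): both odd, 467 mod 4 = 3, 2229 mod 4 = 1, so the flip contributes +1; sign now -1
(2229/467): 2229 mod 467 = 361, so (2229/467) = (361/467)
flip (361/467) -> (467/361): both odd, 361 mod 4 = 1, 467 mod 4 = 3, so the flip contributes +1; sign now -1
(467/361): 467 mod 361 = 106, so (467/361) = (106/361)
factor out 2^1: 106 = 2^1·53; with 361 mod 8 = 1, (2/361) = +1; sign now -1; continue with (53/361)
flip (53/361) -> (361/53): both odd, 53 mod 4 = 1, 361 mod 4 = 1, so the flip contributes +1; sign now -1
(361/53): 361 mod 53 = 43, so (361/53) = (43/53)
flip (43/53) -> (53/43): both odd, 43 mod 4 = 3, 53 mod 4 = 1, so the flip contributes +1; sign now -1
(53/43): 53 mod 43 = 10, so (53/43) = (10/43)
factor out 2^1: 10 = 2^1·5; with 43 mod 8 = 3, (2/43) = -1; sign now +1; continue with (5/43)
flip (5/43) -> (43/5): both odd, 5 mod 4 = 1, 43 mod 4 = 3, so the flip contributes +1; sign now +1
(43/5): 43 mod 5 = 3, so (43/5) = (3/5)
flip (3/5) -> (5/3): both odd, 3 mod 4 = 3, 5 mod 4 = 1, so the flip contributes +1; sign now +1
(5/3): 5 mod 3 = 2, so (5/3) = (2/3)
factor out 2^1: 2 = 2^1·1; with 3 mod 8 = 3, (2/3) = -1; sign now -1; continue with (1/3)
reached (1/3) = 1, so the symbol is -1

-1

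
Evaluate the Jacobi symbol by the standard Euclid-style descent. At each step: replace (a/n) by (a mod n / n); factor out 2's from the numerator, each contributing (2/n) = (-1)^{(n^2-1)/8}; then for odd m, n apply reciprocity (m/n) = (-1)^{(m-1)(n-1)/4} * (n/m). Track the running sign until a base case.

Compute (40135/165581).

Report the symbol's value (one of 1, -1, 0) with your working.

reciprocity: (40135/165581) = +1·(165581/40135) since 40135 mod 4 = 3, 165581 mod 4 = 1; sign now +1
(165581/40135) = (5041/40135)   [reduce mod 40135]
reciprocity: (5041/40135) = +1·(40135/5041) since 5041 mod 4 = 1, 40135 mod 4 = 3; sign now +1
(40135/5041) = (4848/5041)   [reduce mod 5041]
4848 = 2^4·303; (2/5041) = +1 since 5041 mod 8 = 1, so (4848/5041) = (+1)^4·(303/5041); sign now +1
reciprocity: (303/5041) = +1·(5041/303) since 303 mod 4 = 3, 5041 mod 4 = 1; sign now +1
(5041/303) = (193/303)   [reduce mod 303]
reciprocity: (193/303) = +1·(303/193) since 193 mod 4 = 1, 303 mod 4 = 3; sign now +1
(303/193) = (110/193)   [reduce mod 193]
110 = 2^1·55; (2/193) = +1 since 193 mod 8 = 1, so (110/193) = (+1)^1·(55/193); sign now +1
reciprocity: (55/193) = +1·(193/55) since 55 mod 4 = 3, 193 mod 4 = 1; sign now +1
(193/55) = (28/55)   [reduce mod 55]
28 = 2^2·7; (2/55) = +1 since 55 mod 8 = 7, so (28/55) = (+1)^2·(7/55); sign now +1
reciprocity: (7/55) = -1·(55/7) since 7 mod 4 = 3, 55 mod 4 = 3; sign now -1
(55/7) = (6/7)   [reduce mod 7]
6 = 2^1·3; (2/7) = +1 since 7 mod 8 = 7, so (6/7) = (+1)^1·(3/7); sign now -1
reciprocity: (3/7) = -1·(7/3) since 3 mod 4 = 3, 7 mod 4 = 3; sign now +1
(7/3) = (1/3)   [reduce mod 3]
(1/3) = 1; final value = sign = +1

1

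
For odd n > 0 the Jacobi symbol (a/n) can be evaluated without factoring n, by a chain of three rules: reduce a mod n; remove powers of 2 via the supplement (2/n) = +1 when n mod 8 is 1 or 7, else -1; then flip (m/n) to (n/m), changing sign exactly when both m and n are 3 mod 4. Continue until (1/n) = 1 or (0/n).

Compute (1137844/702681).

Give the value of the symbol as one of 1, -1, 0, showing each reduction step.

1

(1137844/702681) = (435163/702681)   [reduce mod 702681]
reciprocity: (435163/702681) = +1·(702681/435163) since 435163 mod 4 = 3, 702681 mod 4 = 1; sign now +1
(702681/435163) = (267518/435163)   [reduce mod 435163]
267518 = 2^1·133759; (2/435163) = -1 since 435163 mod 8 = 3, so (267518/435163) = (-1)^1·(133759/435163); sign now -1
reciprocity: (133759/435163) = -1·(435163/133759) since 133759 mod 4 = 3, 435163 mod 4 = 3; sign now +1
(435163/133759) = (33886/133759)   [reduce mod 133759]
33886 = 2^1·16943; (2/133759) = +1 since 133759 mod 8 = 7, so (33886/133759) = (+1)^1·(16943/133759); sign now +1
reciprocity: (16943/133759) = -1·(133759/16943) since 16943 mod 4 = 3, 133759 mod 4 = 3; sign now -1
(133759/16943) = (15158/16943)   [reduce mod 16943]
15158 = 2^1·7579; (2/16943) = +1 since 16943 mod 8 = 7, so (15158/16943) = (+1)^1·(7579/16943); sign now -1
reciprocity: (7579/16943) = -1·(16943/7579) since 7579 mod 4 = 3, 16943 mod 4 = 3; sign now +1
(16943/7579) = (1785/7579)   [reduce mod 7579]
reciprocity: (1785/7579) = +1·(7579/1785) since 1785 mod 4 = 1, 7579 mod 4 = 3; sign now +1
(7579/1785) = (439/1785)   [reduce mod 1785]
reciprocity: (439/1785) = +1·(1785/439) since 439 mod 4 = 3, 1785 mod 4 = 1; sign now +1
(1785/439) = (29/439)   [reduce mod 439]
reciprocity: (29/439) = +1·(439/29) since 29 mod 4 = 1, 439 mod 4 = 3; sign now +1
(439/29) = (4/29)   [reduce mod 29]
4 = 2^2·1; (2/29) = -1 since 29 mod 8 = 5, so (4/29) = (-1)^2·(1/29); sign now +1
(1/29) = 1; final value = sign = +1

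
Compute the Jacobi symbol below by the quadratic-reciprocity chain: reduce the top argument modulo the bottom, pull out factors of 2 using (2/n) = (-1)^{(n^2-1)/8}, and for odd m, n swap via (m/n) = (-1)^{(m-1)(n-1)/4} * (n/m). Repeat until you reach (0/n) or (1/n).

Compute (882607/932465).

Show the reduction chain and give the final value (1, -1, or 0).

-1

reciprocity: (882607/932465) = +1·(932465/882607) since 882607 mod 4 = 3, 932465 mod 4 = 1; sign now +1
(932465/882607) = (49858/882607)   [reduce mod 882607]
49858 = 2^1·24929; (2/882607) = +1 since 882607 mod 8 = 7, so (49858/882607) = (+1)^1·(24929/882607); sign now +1
reciprocity: (24929/882607) = +1·(882607/24929) since 24929 mod 4 = 1, 882607 mod 4 = 3; sign now +1
(882607/24929) = (10092/24929)   [reduce mod 24929]
10092 = 2^2·2523; (2/24929) = +1 since 24929 mod 8 = 1, so (10092/24929) = (+1)^2·(2523/24929); sign now +1
reciprocity: (2523/24929) = +1·(24929/2523) since 2523 mod 4 = 3, 24929 mod 4 = 1; sign now +1
(24929/2523) = (2222/2523)   [reduce mod 2523]
2222 = 2^1·1111; (2/2523) = -1 since 2523 mod 8 = 3, so (2222/2523) = (-1)^1·(1111/2523); sign now -1
reciprocity: (1111/2523) = -1·(2523/1111) since 1111 mod 4 = 3, 2523 mod 4 = 3; sign now +1
(2523/1111) = (301/1111)   [reduce mod 1111]
reciprocity: (301/1111) = +1·(1111/301) since 301 mod 4 = 1, 1111 mod 4 = 3; sign now +1
(1111/301) = (208/301)   [reduce mod 301]
208 = 2^4·13; (2/301) = -1 since 301 mod 8 = 5, so (208/301) = (-1)^4·(13/301); sign now +1
reciprocity: (13/301) = +1·(301/13) since 13 mod 4 = 1, 301 mod 4 = 1; sign now +1
(301/13) = (2/13)   [reduce mod 13]
2 = 2^1·1; (2/13) = -1 since 13 mod 8 = 5, so (2/13) = (-1)^1·(1/13); sign now -1
(1/13) = 1; final value = sign = -1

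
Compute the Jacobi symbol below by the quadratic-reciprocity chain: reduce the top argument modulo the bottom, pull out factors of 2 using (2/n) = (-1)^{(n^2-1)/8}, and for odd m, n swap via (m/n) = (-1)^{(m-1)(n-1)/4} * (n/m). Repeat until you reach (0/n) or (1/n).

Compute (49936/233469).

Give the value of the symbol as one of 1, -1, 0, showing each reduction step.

-1

49936 = 2^4·3121; (2/233469) = -1 since 233469 mod 8 = 5, so (49936/233469) = (-1)^4·(3121/233469); sign now +1
reciprocity: (3121/233469) = +1·(233469/3121) since 3121 mod 4 = 1, 233469 mod 4 = 1; sign now +1
(233469/3121) = (2515/3121)   [reduce mod 3121]
reciprocity: (2515/3121) = +1·(3121/2515) since 2515 mod 4 = 3, 3121 mod 4 = 1; sign now +1
(3121/2515) = (606/2515)   [reduce mod 2515]
606 = 2^1·303; (2/2515) = -1 since 2515 mod 8 = 3, so (606/2515) = (-1)^1·(303/2515); sign now -1
reciprocity: (303/2515) = -1·(2515/303) since 303 mod 4 = 3, 2515 mod 4 = 3; sign now +1
(2515/303) = (91/303)   [reduce mod 303]
reciprocity: (91/303) = -1·(303/91) since 91 mod 4 = 3, 303 mod 4 = 3; sign now -1
(303/91) = (30/91)   [reduce mod 91]
30 = 2^1·15; (2/91) = -1 since 91 mod 8 = 3, so (30/91) = (-1)^1·(15/91); sign now +1
reciprocity: (15/91) = -1·(91/15) since 15 mod 4 = 3, 91 mod 4 = 3; sign now -1
(91/15) = (1/15)   [reduce mod 15]
(1/15) = 1; final value = sign = -1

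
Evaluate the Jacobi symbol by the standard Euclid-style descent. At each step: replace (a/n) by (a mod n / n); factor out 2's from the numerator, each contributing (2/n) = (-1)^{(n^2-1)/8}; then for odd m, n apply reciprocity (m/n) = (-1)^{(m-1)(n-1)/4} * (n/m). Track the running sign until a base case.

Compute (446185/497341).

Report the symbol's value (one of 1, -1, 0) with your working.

reciprocity: (446185/497341) = +1·(497341/446185) since 446185 mod 4 = 1, 497341 mod 4 = 1; sign now +1
(497341/446185) = (51156/446185)   [reduce mod 446185]
51156 = 2^2·12789; (2/446185) = +1 since 446185 mod 8 = 1, so (51156/446185) = (+1)^2·(12789/446185); sign now +1
reciprocity: (12789/446185) = +1·(446185/12789) since 12789 mod 4 = 1, 446185 mod 4 = 1; sign now +1
(446185/12789) = (11359/12789)   [reduce mod 12789]
reciprocity: (11359/12789) = +1·(12789/11359) since 11359 mod 4 = 3, 12789 mod 4 = 1; sign now +1
(12789/11359) = (1430/11359)   [reduce mod 11359]
1430 = 2^1·715; (2/11359) = +1 since 11359 mod 8 = 7, so (1430/11359) = (+1)^1·(715/11359); sign now +1
reciprocity: (715/11359) = -1·(11359/715) since 715 mod 4 = 3, 11359 mod 4 = 3; sign now -1
(11359/715) = (634/715)   [reduce mod 715]
634 = 2^1·317; (2/715) = -1 since 715 mod 8 = 3, so (634/715) = (-1)^1·(317/715); sign now +1
reciprocity: (317/715) = +1·(715/317) since 317 mod 4 = 1, 715 mod 4 = 3; sign now +1
(715/317) = (81/317)   [reduce mod 317]
reciprocity: (81/317) = +1·(317/81) since 81 mod 4 = 1, 317 mod 4 = 1; sign now +1
(317/81) = (74/81)   [reduce mod 81]
74 = 2^1·37; (2/81) = +1 since 81 mod 8 = 1, so (74/81) = (+1)^1·(37/81); sign now +1
reciprocity: (37/81) = +1·(81/37) since 37 mod 4 = 1, 81 mod 4 = 1; sign now +1
(81/37) = (7/37)   [reduce mod 37]
reciprocity: (7/37) = +1·(37/7) since 7 mod 4 = 3, 37 mod 4 = 1; sign now +1
(37/7) = (2/7)   [reduce mod 7]
2 = 2^1·1; (2/7) = +1 since 7 mod 8 = 7, so (2/7) = (+1)^1·(1/7); sign now +1
(1/7) = 1; final value = sign = +1

1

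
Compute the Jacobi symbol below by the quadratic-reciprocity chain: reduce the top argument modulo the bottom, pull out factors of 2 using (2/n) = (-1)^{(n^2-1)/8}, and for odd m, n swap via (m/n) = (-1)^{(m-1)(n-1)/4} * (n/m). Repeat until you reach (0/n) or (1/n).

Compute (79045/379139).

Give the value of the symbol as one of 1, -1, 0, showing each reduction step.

reciprocity: (79045/379139) = +1·(379139/79045) since 79045 mod 4 = 1, 379139 mod 4 = 3; sign now +1
(379139/79045) = (62959/79045)   [reduce mod 79045]
reciprocity: (62959/79045) = +1·(79045/62959) since 62959 mod 4 = 3, 79045 mod 4 = 1; sign now +1
(79045/62959) = (16086/62959)   [reduce mod 62959]
16086 = 2^1·8043; (2/62959) = +1 since 62959 mod 8 = 7, so (16086/62959) = (+1)^1·(8043/62959); sign now +1
reciprocity: (8043/62959) = -1·(62959/8043) since 8043 mod 4 = 3, 62959 mod 4 = 3; sign now -1
(62959/8043) = (6658/8043)   [reduce mod 8043]
6658 = 2^1·3329; (2/8043) = -1 since 8043 mod 8 = 3, so (6658/8043) = (-1)^1·(3329/8043); sign now +1
reciprocity: (3329/8043) = +1·(8043/3329) since 3329 mod 4 = 1, 8043 mod 4 = 3; sign now +1
(8043/3329) = (1385/3329)   [reduce mod 3329]
reciprocity: (1385/3329) = +1·(3329/1385) since 1385 mod 4 = 1, 3329 mod 4 = 1; sign now +1
(3329/1385) = (559/1385)   [reduce mod 1385]
reciprocity: (559/1385) = +1·(1385/559) since 559 mod 4 = 3, 1385 mod 4 = 1; sign now +1
(1385/559) = (267/559)   [reduce mod 559]
reciprocity: (267/559) = -1·(559/267) since 267 mod 4 = 3, 559 mod 4 = 3; sign now -1
(559/267) = (25/267)   [reduce mod 267]
reciprocity: (25/267) = +1·(267/25) since 25 mod 4 = 1, 267 mod 4 = 3; sign now -1
(267/25) = (17/25)   [reduce mod 25]
reciprocity: (17/25) = +1·(25/17) since 17 mod 4 = 1, 25 mod 4 = 1; sign now -1
(25/17) = (8/17)   [reduce mod 17]
8 = 2^3·1; (2/17) = +1 since 17 mod 8 = 1, so (8/17) = (+1)^3·(1/17); sign now -1
(1/17) = 1; final value = sign = -1

-1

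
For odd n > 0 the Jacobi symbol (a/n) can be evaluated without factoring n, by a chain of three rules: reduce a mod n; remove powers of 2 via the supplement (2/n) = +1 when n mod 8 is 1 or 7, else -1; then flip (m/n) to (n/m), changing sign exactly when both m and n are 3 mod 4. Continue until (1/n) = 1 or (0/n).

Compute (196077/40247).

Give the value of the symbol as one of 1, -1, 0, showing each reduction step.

1

(196077/40247) = (35089/40247)   [reduce mod 40247]
reciprocity: (35089/40247) = +1·(40247/35089) since 35089 mod 4 = 1, 40247 mod 4 = 3; sign now +1
(40247/35089) = (5158/35089)   [reduce mod 35089]
5158 = 2^1·2579; (2/35089) = +1 since 35089 mod 8 = 1, so (5158/35089) = (+1)^1·(2579/35089); sign now +1
reciprocity: (2579/35089) = +1·(35089/2579) since 2579 mod 4 = 3, 35089 mod 4 = 1; sign now +1
(35089/2579) = (1562/2579)   [reduce mod 2579]
1562 = 2^1·781; (2/2579) = -1 since 2579 mod 8 = 3, so (1562/2579) = (-1)^1·(781/2579); sign now -1
reciprocity: (781/2579) = +1·(2579/781) since 781 mod 4 = 1, 2579 mod 4 = 3; sign now -1
(2579/781) = (236/781)   [reduce mod 781]
236 = 2^2·59; (2/781) = -1 since 781 mod 8 = 5, so (236/781) = (-1)^2·(59/781); sign now -1
reciprocity: (59/781) = +1·(781/59) since 59 mod 4 = 3, 781 mod 4 = 1; sign now -1
(781/59) = (14/59)   [reduce mod 59]
14 = 2^1·7; (2/59) = -1 since 59 mod 8 = 3, so (14/59) = (-1)^1·(7/59); sign now +1
reciprocity: (7/59) = -1·(59/7) since 7 mod 4 = 3, 59 mod 4 = 3; sign now -1
(59/7) = (3/7)   [reduce mod 7]
reciprocity: (3/7) = -1·(7/3) since 3 mod 4 = 3, 7 mod 4 = 3; sign now +1
(7/3) = (1/3)   [reduce mod 3]
(1/3) = 1; final value = sign = +1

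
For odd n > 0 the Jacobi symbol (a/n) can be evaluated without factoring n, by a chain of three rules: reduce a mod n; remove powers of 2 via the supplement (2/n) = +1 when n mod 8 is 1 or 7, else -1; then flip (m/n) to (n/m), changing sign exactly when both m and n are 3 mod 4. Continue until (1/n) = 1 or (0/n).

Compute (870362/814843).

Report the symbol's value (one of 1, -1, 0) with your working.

(870362/814843): 870362 mod 814843 = 55519, so (870362/814843) = (55519/814843)
flip (55519/814843) -> (814843/55519): both odd, 55519 mod 4 = 3, 814843 mod 4 = 3, so the flip contributes -1; sign now -1
(814843/55519): 814843 mod 55519 = 37577, so (814843/55519) = (37577/55519)
flip (37577/55519) -> (55519/37577): both odd, 37577 mod 4 = 1, 55519 mod 4 = 3, so the flip contributes +1; sign now -1
(55519/37577): 55519 mod 37577 = 17942, so (55519/37577) = (17942/37577)
factor out 2^1: 17942 = 2^1·8971; with 37577 mod 8 = 1, (2/37577) = +1; sign now -1; continue with (8971/37577)
flip (8971/37577) -> (37577/8971): both odd, 8971 mod 4 = 3, 37577 mod 4 = 1, so the flip contributes +1; sign now -1
(37577/8971): 37577 mod 8971 = 1693, so (37577/8971) = (1693/8971)
flip (1693/8971) -> (8971/1693): both odd, 1693 mod 4 = 1, 8971 mod 4 = 3, so the flip contributes +1; sign now -1
(8971/1693): 8971 mod 1693 = 506, so (8971/1693) = (506/1693)
factor out 2^1: 506 = 2^1·253; with 1693 mod 8 = 5, (2/1693) = -1; sign now +1; continue with (253/1693)
flip (253/1693) -> (1693/253): both odd, 253 mod 4 = 1, 1693 mod 4 = 1, so the flip contributes +1; sign now +1
(1693/253): 1693 mod 253 = 175, so (1693/253) = (175/253)
flip (175/253) -> (253/175): both odd, 175 mod 4 = 3, 253 mod 4 = 1, so the flip contributes +1; sign now +1
(253/175): 253 mod 175 = 78, so (253/175) = (78/175)
factor out 2^1: 78 = 2^1·39; with 175 mod 8 = 7, (2/175) = +1; sign now +1; continue with (39/175)
flip (39/175) -> (175/39): both odd, 39 mod 4 = 3, 175 mod 4 = 3, so the flip contributes -1; sign now -1
(175/39): 175 mod 39 = 19, so (175/39) = (19/39)
flip (19/39) -> (39/19): both odd, 19 mod 4 = 3, 39 mod 4 = 3, so the flip contributes -1; sign now +1
(39/19): 39 mod 19 = 1, so (39/19) = (1/19)
reached (1/19) = 1, so the symbol is +1

1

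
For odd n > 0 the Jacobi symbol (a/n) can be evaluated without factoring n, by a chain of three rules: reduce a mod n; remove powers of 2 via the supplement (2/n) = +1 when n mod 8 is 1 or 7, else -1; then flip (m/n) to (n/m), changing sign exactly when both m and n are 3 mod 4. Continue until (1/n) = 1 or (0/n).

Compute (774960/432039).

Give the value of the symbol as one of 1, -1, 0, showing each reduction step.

(774960/432039): 774960 mod 432039 = 342921, so (774960/432039) = (342921/432039)
flip (342921/432039) -> (432039/342921): both odd, 342921 mod 4 = 1, 432039 mod 4 = 3, so the flip contributes +1; sign now +1
(432039/342921): 432039 mod 342921 = 89118, so (432039/342921) = (89118/342921)
factor out 2^1: 89118 = 2^1·44559; with 342921 mod 8 = 1, (2/342921) = +1; sign now +1; continue with (44559/342921)
flip (44559/342921) -> (342921/44559): both odd, 44559 mod 4 = 3, 342921 mod 4 = 1, so the flip contributes +1; sign now +1
(342921/44559): 342921 mod 44559 = 31008, so (342921/44559) = (31008/44559)
factor out 2^5: 31008 = 2^5·969; with 44559 mod 8 = 7, (2/44559) = +1; sign now +1; continue with (969/44559)
flip (969/44559) -> (44559/969): both odd, 969 mod 4 = 1, 44559 mod 4 = 3, so the flip contributes +1; sign now +1
(44559/969): 44559 mod 969 = 954, so (44559/969) = (954/969)
factor out 2^1: 954 = 2^1·477; with 969 mod 8 = 1, (2/969) = +1; sign now +1; continue with (477/969)
flip (477/969) -> (969/477): both odd, 477 mod 4 = 1, 969 mod 4 = 1, so the flip contributes +1; sign now +1
(969/477): 969 mod 477 = 15, so (969/477) = (15/477)
flip (15/477) -> (477/15): both odd, 15 mod 4 = 3, 477 mod 4 = 1, so the flip contributes +1; sign now +1
(477/15): 477 mod 15 = 12, so (477/15) = (12/15)
factor out 2^2: 12 = 2^2·3; with 15 mod 8 = 7, (2/15) = +1; sign now +1; continue with (3/15)
flip (3/15) -> (15/3): both odd, 3 mod 4 = 3, 15 mod 4 = 3, so the flip contributes -1; sign now -1
(15/3): 15 mod 3 = 0, so (15/3) = (0/3)
reached (0/3); gcd(a, n) > 1, so (0/3) = 0 and the symbol is 0

0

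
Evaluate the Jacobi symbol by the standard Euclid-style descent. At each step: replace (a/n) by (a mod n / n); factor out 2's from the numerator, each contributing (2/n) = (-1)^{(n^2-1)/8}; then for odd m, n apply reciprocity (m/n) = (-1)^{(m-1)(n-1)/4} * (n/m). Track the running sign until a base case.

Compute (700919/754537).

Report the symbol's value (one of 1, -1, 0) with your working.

flip (700919/754537) -> (754537/700919): both odd, 700919 mod 4 = 3, 754537 mod 4 = 1, so the flip contributes +1; sign now +1
(754537/700919): 754537 mod 700919 = 53618, so (754537/700919) = (53618/700919)
factor out 2^1: 53618 = 2^1·26809; with 700919 mod 8 = 7, (2/700919) = +1; sign now +1; continue with (26809/700919)
flip (26809/700919) -> (700919/26809): both odd, 26809 mod 4 = 1, 700919 mod 4 = 3, so the flip contributes +1; sign now +1
(700919/26809): 700919 mod 26809 = 3885, so (700919/26809) = (3885/26809)
flip (3885/26809) -> (26809/3885): both odd, 3885 mod 4 = 1, 26809 mod 4 = 1, so the flip contributes +1; sign now +1
(26809/3885): 26809 mod 3885 = 3499, so (26809/3885) = (3499/3885)
flip (3499/3885) -> (3885/3499): both odd, 3499 mod 4 = 3, 3885 mod 4 = 1, so the flip contributes +1; sign now +1
(3885/3499): 3885 mod 3499 = 386, so (3885/3499) = (386/3499)
factor out 2^1: 386 = 2^1·193; with 3499 mod 8 = 3, (2/3499) = -1; sign now -1; continue with (193/3499)
flip (193/3499) -> (3499/193): both odd, 193 mod 4 = 1, 3499 mod 4 = 3, so the flip contributes +1; sign now -1
(3499/193): 3499 mod 193 = 25, so (3499/193) = (25/193)
flip (25/193) -> (193/25): both odd, 25 mod 4 = 1, 193 mod 4 = 1, so the flip contributes +1; sign now -1
(193/25): 193 mod 25 = 18, so (193/25) = (18/25)
factor out 2^1: 18 = 2^1·9; with 25 mod 8 = 1, (2/25) = +1; sign now -1; continue with (9/25)
flip (9/25) -> (25/9): both odd, 9 mod 4 = 1, 25 mod 4 = 1, so the flip contributes +1; sign now -1
(25/9): 25 mod 9 = 7, so (25/9) = (7/9)
flip (7/9) -> (9/7): both odd, 7 mod 4 = 3, 9 mod 4 = 1, so the flip contributes +1; sign now -1
(9/7): 9 mod 7 = 2, so (9/7) = (2/7)
factor out 2^1: 2 = 2^1·1; with 7 mod 8 = 7, (2/7) = +1; sign now -1; continue with (1/7)
reached (1/7) = 1, so the symbol is -1

-1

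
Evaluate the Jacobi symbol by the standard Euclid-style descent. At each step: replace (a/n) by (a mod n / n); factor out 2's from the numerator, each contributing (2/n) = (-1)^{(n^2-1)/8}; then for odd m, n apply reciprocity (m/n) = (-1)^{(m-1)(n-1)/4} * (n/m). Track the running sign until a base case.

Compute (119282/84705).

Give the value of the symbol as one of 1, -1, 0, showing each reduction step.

-1

(119282/84705): 119282 mod 84705 = 34577, so (119282/84705) = (34577/84705)
flip (34577/84705) -> (84705/34577): both odd, 34577 mod 4 = 1, 84705 mod 4 = 1, so the flip contributes +1; sign now +1
(84705/34577): 84705 mod 34577 = 15551, so (84705/34577) = (15551/34577)
flip (15551/34577) -> (34577/15551): both odd, 15551 mod 4 = 3, 34577 mod 4 = 1, so the flip contributes +1; sign now +1
(34577/15551): 34577 mod 15551 = 3475, so (34577/15551) = (3475/15551)
flip (3475/15551) -> (15551/3475): both odd, 3475 mod 4 = 3, 15551 mod 4 = 3, so the flip contributes -1; sign now -1
(15551/3475): 15551 mod 3475 = 1651, so (15551/3475) = (1651/3475)
flip (1651/3475) -> (3475/1651): both odd, 1651 mod 4 = 3, 3475 mod 4 = 3, so the flip contributes -1; sign now +1
(3475/1651): 3475 mod 1651 = 173, so (3475/1651) = (173/1651)
flip (173/1651) -> (1651/173): both odd, 173 mod 4 = 1, 1651 mod 4 = 3, so the flip contributes +1; sign now +1
(1651/173): 1651 mod 173 = 94, so (1651/173) = (94/173)
factor out 2^1: 94 = 2^1·47; with 173 mod 8 = 5, (2/173) = -1; sign now -1; continue with (47/173)
flip (47/173) -> (173/47): both odd, 47 mod 4 = 3, 173 mod 4 = 1, so the flip contributes +1; sign now -1
(173/47): 173 mod 47 = 32, so (173/47) = (32/47)
factor out 2^5: 32 = 2^5·1; with 47 mod 8 = 7, (2/47) = +1; sign now -1; continue with (1/47)
reached (1/47) = 1, so the symbol is -1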